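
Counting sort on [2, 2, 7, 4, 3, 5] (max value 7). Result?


Count array: [0, 0, 2, 1, 1, 1, 0, 1]
Reconstruct: [2, 2, 3, 4, 5, 7]


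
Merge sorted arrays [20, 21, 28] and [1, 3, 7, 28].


Compare heads, take smaller each step.
Merged: [1, 3, 7, 20, 21, 28, 28]


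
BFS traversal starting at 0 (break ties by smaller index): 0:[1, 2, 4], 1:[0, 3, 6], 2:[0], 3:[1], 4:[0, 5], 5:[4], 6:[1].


BFS queue: start with [0]
Visit order: [0, 1, 2, 4, 3, 6, 5]


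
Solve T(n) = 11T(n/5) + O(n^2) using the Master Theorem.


a=11, b=5, c=2. log_5(11)=1.490 < c=2. Case 3: O(n^c) = O(n^2)
Complexity: O(n^2)


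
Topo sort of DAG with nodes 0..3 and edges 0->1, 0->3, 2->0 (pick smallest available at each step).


Kahn's algorithm, process smallest node first
Order: [2, 0, 1, 3]


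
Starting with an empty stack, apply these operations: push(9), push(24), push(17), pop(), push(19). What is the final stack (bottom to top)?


push(9) -> [9]
push(24) -> [9, 24]
push(17) -> [9, 24, 17]
pop() returns 17 -> [9, 24]
push(19) -> [9, 24, 19]
Final stack (bottom to top): [9, 24, 19]


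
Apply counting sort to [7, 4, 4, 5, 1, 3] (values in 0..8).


Count array: [0, 1, 0, 1, 2, 1, 0, 1, 0]
Reconstruct: [1, 3, 4, 4, 5, 7]


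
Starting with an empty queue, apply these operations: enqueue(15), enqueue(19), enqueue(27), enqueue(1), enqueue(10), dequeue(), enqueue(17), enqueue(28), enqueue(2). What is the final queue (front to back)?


enqueue(15) -> [15]
enqueue(19) -> [15, 19]
enqueue(27) -> [15, 19, 27]
enqueue(1) -> [15, 19, 27, 1]
enqueue(10) -> [15, 19, 27, 1, 10]
dequeue() returns 15 -> [19, 27, 1, 10]
enqueue(17) -> [19, 27, 1, 10, 17]
enqueue(28) -> [19, 27, 1, 10, 17, 28]
enqueue(2) -> [19, 27, 1, 10, 17, 28, 2]
Final queue (front to back): [19, 27, 1, 10, 17, 28, 2]


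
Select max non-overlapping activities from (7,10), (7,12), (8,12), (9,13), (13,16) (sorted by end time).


Greedy: pick earliest-ending, then skip overlaps.
Selected (2 activities): [(7, 10), (13, 16)]


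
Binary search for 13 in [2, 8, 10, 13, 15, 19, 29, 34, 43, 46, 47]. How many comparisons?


Search for 13:
[0,10] mid=5 arr[5]=19
[0,4] mid=2 arr[2]=10
[3,4] mid=3 arr[3]=13
Total: 3 comparisons


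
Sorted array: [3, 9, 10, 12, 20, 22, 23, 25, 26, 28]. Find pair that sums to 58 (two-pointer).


Two pointers: lo=0, hi=9
No pair sums to 58


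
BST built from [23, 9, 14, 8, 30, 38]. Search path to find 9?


BST root = 23
Search for 9: compare at each node
Path: [23, 9]


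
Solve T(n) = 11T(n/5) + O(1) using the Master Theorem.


a=11, b=5, c=0. log_5(11)=1.490 > c=0. Case 1: O(n^log_b(a)) = O(n^1.490)
Complexity: O(n^1.490)


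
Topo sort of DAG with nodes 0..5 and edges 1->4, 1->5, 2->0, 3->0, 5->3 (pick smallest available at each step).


Kahn's algorithm, process smallest node first
Order: [1, 2, 4, 5, 3, 0]


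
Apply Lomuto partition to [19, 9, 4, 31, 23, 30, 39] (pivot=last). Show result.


Elements <= 39 go left of pivot.
Result: [19, 9, 4, 31, 23, 30, 39], pivot at index 6


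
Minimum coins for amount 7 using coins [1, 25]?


dp[0]=0; dp[i]=1+min(dp[i-c] for c in coins)
...dp[2]=2, dp[3]=3, dp[4]=4, dp[5]=5, dp[6]=6, dp[7]=7
Minimum coins for 7 = 7


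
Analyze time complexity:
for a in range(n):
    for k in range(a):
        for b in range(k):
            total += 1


Per nesting level: O(n) * O(n) [triangular over a] * O(n) [triangular over k] = O(n^3)
Complexity: O(n^3)


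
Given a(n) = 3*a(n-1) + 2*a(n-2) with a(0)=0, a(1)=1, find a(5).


Build bottom-up:
...a(3)=11, a(4)=39, a(5)=3*39+2*11=139


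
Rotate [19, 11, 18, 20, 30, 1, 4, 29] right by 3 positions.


Right rotate by 3: [1, 4, 29, 19, 11, 18, 20, 30]


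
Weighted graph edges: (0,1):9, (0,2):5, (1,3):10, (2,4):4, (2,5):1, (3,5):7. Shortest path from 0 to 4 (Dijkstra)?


Dijkstra from 0:
Distances: {0: 0, 1: 9, 2: 5, 3: 13, 4: 9, 5: 6}
Shortest distance to 4 = 9, path = [0, 2, 4]


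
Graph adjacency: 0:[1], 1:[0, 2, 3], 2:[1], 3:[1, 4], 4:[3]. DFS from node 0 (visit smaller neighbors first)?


DFS stack-based: start with [0]
Visit order: [0, 1, 2, 3, 4]


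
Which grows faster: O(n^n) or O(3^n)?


exponential (base 3) grows slower than n^n
O(3^n) is asymptotically smaller; O(n^n) grows faster


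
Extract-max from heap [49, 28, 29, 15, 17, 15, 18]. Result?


Max = 49
Replace root with last, heapify down
Resulting heap: [29, 28, 18, 15, 17, 15]


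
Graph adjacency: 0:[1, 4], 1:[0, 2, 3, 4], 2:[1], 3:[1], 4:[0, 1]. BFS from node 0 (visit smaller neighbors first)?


BFS queue: start with [0]
Visit order: [0, 1, 4, 2, 3]


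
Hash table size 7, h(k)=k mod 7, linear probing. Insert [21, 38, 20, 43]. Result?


Insertions: 21->slot 0; 38->slot 3; 20->slot 6; 43->slot 1
Table: [21, 43, None, 38, None, None, 20]


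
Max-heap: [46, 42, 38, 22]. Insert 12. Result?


Append 12: [46, 42, 38, 22, 12]
Bubble up: no swaps needed
Result: [46, 42, 38, 22, 12]


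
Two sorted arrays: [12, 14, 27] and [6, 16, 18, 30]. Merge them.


Compare heads, take smaller each step.
Merged: [6, 12, 14, 16, 18, 27, 30]


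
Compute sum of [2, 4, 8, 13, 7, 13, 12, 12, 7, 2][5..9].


Prefix sums: [0, 2, 6, 14, 27, 34, 47, 59, 71, 78, 80]
Sum[5..9] = prefix[10] - prefix[5] = 80 - 34 = 46


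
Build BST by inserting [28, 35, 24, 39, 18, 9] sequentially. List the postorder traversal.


Root = 28; build tree by BST insertion.
Postorder traversal: [9, 18, 24, 39, 35, 28]


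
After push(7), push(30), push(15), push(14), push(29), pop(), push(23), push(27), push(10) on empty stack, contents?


push(7) -> [7]
push(30) -> [7, 30]
push(15) -> [7, 30, 15]
push(14) -> [7, 30, 15, 14]
push(29) -> [7, 30, 15, 14, 29]
pop() returns 29 -> [7, 30, 15, 14]
push(23) -> [7, 30, 15, 14, 23]
push(27) -> [7, 30, 15, 14, 23, 27]
push(10) -> [7, 30, 15, 14, 23, 27, 10]
Final stack (bottom to top): [7, 30, 15, 14, 23, 27, 10]


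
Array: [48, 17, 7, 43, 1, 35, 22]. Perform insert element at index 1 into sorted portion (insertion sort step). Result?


After one pass: [17, 48, 7, 43, 1, 35, 22]


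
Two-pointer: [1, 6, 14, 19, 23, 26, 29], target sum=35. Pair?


Two pointers: lo=0, hi=6
Found pair: (6, 29) summing to 35


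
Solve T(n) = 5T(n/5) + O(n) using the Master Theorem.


a=5, b=5, c=1. log_5(5)=1 = c=1. Case 2: O(n^c log n) = O(n log n)
Complexity: O(n log n)


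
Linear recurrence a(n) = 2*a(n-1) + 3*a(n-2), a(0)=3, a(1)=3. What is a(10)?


Build bottom-up:
...a(8)=9843, a(9)=29523, a(10)=2*29523+3*9843=88575


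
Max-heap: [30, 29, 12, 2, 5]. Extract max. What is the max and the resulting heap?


Max = 30
Replace root with last, heapify down
Resulting heap: [29, 5, 12, 2]


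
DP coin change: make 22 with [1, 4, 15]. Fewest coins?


dp[0]=0; dp[i]=1+min(dp[i-c] for c in coins)
...dp[17]=3, dp[18]=4, dp[19]=2, dp[20]=3, dp[21]=4, dp[22]=5
Minimum coins for 22 = 5


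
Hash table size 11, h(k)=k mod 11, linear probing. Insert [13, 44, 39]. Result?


Insertions: 13->slot 2; 44->slot 0; 39->slot 6
Table: [44, None, 13, None, None, None, 39, None, None, None, None]


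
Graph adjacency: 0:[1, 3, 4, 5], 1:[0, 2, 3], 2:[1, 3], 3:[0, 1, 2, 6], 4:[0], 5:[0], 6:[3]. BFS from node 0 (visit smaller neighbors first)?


BFS queue: start with [0]
Visit order: [0, 1, 3, 4, 5, 2, 6]


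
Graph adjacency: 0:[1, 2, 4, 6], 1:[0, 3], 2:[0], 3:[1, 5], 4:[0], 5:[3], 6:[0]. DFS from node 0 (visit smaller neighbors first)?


DFS stack-based: start with [0]
Visit order: [0, 1, 3, 5, 2, 4, 6]


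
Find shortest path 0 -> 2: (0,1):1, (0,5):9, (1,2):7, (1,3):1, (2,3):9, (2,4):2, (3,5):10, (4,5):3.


Dijkstra from 0:
Distances: {0: 0, 1: 1, 2: 8, 3: 2, 4: 10, 5: 9}
Shortest distance to 2 = 8, path = [0, 1, 2]


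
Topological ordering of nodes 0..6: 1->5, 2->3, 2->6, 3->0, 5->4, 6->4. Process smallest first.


Kahn's algorithm, process smallest node first
Order: [1, 2, 3, 0, 5, 6, 4]


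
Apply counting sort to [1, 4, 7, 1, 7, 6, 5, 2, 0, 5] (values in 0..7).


Count array: [1, 2, 1, 0, 1, 2, 1, 2]
Reconstruct: [0, 1, 1, 2, 4, 5, 5, 6, 7, 7]


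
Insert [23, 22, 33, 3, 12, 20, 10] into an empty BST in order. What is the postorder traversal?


Root = 23; build tree by BST insertion.
Postorder traversal: [10, 20, 12, 3, 22, 33, 23]


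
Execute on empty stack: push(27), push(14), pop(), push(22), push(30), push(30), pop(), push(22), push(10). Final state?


push(27) -> [27]
push(14) -> [27, 14]
pop() returns 14 -> [27]
push(22) -> [27, 22]
push(30) -> [27, 22, 30]
push(30) -> [27, 22, 30, 30]
pop() returns 30 -> [27, 22, 30]
push(22) -> [27, 22, 30, 22]
push(10) -> [27, 22, 30, 22, 10]
Final stack (bottom to top): [27, 22, 30, 22, 10]


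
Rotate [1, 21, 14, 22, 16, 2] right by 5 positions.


Right rotate by 5: [21, 14, 22, 16, 2, 1]


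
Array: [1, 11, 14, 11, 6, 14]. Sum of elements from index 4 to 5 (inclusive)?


Prefix sums: [0, 1, 12, 26, 37, 43, 57]
Sum[4..5] = prefix[6] - prefix[4] = 57 - 37 = 20


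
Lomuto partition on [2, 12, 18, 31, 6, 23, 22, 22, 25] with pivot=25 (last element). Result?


Elements <= 25 go left of pivot.
Result: [2, 12, 18, 6, 23, 22, 22, 25, 31], pivot at index 7


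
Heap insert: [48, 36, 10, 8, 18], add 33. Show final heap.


Append 33: [48, 36, 10, 8, 18, 33]
Bubble up: swap idx 5(33) with idx 2(10)
Result: [48, 36, 33, 8, 18, 10]


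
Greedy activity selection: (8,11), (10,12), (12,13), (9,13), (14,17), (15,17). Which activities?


Greedy: pick earliest-ending, then skip overlaps.
Selected (3 activities): [(8, 11), (12, 13), (14, 17)]


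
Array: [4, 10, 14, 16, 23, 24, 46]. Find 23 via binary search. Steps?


Search for 23:
[0,6] mid=3 arr[3]=16
[4,6] mid=5 arr[5]=24
[4,4] mid=4 arr[4]=23
Total: 3 comparisons


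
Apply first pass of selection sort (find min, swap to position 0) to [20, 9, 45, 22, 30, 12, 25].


After one pass: [9, 20, 45, 22, 30, 12, 25]


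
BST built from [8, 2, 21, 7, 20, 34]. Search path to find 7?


BST root = 8
Search for 7: compare at each node
Path: [8, 2, 7]


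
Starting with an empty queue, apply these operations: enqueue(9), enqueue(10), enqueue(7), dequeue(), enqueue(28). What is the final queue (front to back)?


enqueue(9) -> [9]
enqueue(10) -> [9, 10]
enqueue(7) -> [9, 10, 7]
dequeue() returns 9 -> [10, 7]
enqueue(28) -> [10, 7, 28]
Final queue (front to back): [10, 7, 28]


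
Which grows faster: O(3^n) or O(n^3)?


cubic grows slower than exponential (base 3)
O(n^3) is asymptotically smaller; O(3^n) grows faster


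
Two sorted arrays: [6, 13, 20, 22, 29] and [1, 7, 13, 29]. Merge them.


Compare heads, take smaller each step.
Merged: [1, 6, 7, 13, 13, 20, 22, 29, 29]


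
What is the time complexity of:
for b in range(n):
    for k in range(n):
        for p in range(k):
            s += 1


Per nesting level: O(n) * O(n) * O(n) [triangular over k] = O(n^3)
Complexity: O(n^3)


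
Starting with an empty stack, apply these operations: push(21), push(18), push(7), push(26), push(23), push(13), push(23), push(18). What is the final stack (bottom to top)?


push(21) -> [21]
push(18) -> [21, 18]
push(7) -> [21, 18, 7]
push(26) -> [21, 18, 7, 26]
push(23) -> [21, 18, 7, 26, 23]
push(13) -> [21, 18, 7, 26, 23, 13]
push(23) -> [21, 18, 7, 26, 23, 13, 23]
push(18) -> [21, 18, 7, 26, 23, 13, 23, 18]
Final stack (bottom to top): [21, 18, 7, 26, 23, 13, 23, 18]


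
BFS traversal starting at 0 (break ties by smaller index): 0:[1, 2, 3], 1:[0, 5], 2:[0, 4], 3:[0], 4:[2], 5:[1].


BFS queue: start with [0]
Visit order: [0, 1, 2, 3, 5, 4]


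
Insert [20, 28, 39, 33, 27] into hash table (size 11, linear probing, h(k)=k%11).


Insertions: 20->slot 9; 28->slot 6; 39->slot 7; 33->slot 0; 27->slot 5
Table: [33, None, None, None, None, 27, 28, 39, None, 20, None]


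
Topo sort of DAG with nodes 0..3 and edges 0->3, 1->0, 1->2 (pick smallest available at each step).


Kahn's algorithm, process smallest node first
Order: [1, 0, 2, 3]


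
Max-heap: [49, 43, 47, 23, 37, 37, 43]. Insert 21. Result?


Append 21: [49, 43, 47, 23, 37, 37, 43, 21]
Bubble up: no swaps needed
Result: [49, 43, 47, 23, 37, 37, 43, 21]


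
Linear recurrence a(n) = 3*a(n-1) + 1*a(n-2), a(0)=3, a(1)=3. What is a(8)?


Build bottom-up:
...a(6)=1407, a(7)=4647, a(8)=3*4647+1*1407=15348


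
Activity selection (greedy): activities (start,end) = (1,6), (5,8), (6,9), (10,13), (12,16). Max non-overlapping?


Greedy: pick earliest-ending, then skip overlaps.
Selected (3 activities): [(1, 6), (6, 9), (10, 13)]


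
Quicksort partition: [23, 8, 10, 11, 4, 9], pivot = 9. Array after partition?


Elements <= 9 go left of pivot.
Result: [8, 4, 9, 11, 23, 10], pivot at index 2


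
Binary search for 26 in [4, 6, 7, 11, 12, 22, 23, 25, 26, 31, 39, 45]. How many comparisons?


Search for 26:
[0,11] mid=5 arr[5]=22
[6,11] mid=8 arr[8]=26
Total: 2 comparisons


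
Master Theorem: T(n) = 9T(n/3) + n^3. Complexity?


a=9, b=3, c=3. log_3(9)=2 < c=3. Case 3: O(n^c) = O(n^3)
Complexity: O(n^3)


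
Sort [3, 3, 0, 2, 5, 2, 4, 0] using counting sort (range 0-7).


Count array: [2, 0, 2, 2, 1, 1, 0, 0]
Reconstruct: [0, 0, 2, 2, 3, 3, 4, 5]


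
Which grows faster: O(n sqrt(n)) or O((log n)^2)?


polylogarithmic grows slower than n^1.5
O((log n)^2) is asymptotically smaller; O(n sqrt(n)) grows faster


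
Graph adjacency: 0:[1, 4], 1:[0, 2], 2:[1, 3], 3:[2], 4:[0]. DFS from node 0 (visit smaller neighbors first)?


DFS stack-based: start with [0]
Visit order: [0, 1, 2, 3, 4]


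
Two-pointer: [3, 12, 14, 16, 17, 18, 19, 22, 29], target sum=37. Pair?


Two pointers: lo=0, hi=8
Found pair: (18, 19) summing to 37


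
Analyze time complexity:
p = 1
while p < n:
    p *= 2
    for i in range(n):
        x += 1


Per nesting level: O(log n) * O(n) = O(n log n)
Complexity: O(n log n)


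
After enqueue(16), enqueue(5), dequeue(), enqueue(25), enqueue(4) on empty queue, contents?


enqueue(16) -> [16]
enqueue(5) -> [16, 5]
dequeue() returns 16 -> [5]
enqueue(25) -> [5, 25]
enqueue(4) -> [5, 25, 4]
Final queue (front to back): [5, 25, 4]


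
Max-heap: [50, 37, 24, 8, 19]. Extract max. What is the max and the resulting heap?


Max = 50
Replace root with last, heapify down
Resulting heap: [37, 19, 24, 8]


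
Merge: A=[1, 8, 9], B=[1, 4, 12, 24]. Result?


Compare heads, take smaller each step.
Merged: [1, 1, 4, 8, 9, 12, 24]


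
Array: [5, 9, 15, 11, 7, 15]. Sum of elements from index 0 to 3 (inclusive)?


Prefix sums: [0, 5, 14, 29, 40, 47, 62]
Sum[0..3] = prefix[4] - prefix[0] = 40 - 0 = 40


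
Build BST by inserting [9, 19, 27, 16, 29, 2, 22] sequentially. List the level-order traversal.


Root = 9; build tree by BST insertion.
Level-Order traversal: [9, 2, 19, 16, 27, 22, 29]


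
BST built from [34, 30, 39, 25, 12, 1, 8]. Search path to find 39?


BST root = 34
Search for 39: compare at each node
Path: [34, 39]


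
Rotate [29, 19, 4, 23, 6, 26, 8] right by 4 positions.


Right rotate by 4: [23, 6, 26, 8, 29, 19, 4]


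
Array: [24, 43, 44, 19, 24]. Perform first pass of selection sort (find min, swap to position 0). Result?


After one pass: [19, 43, 44, 24, 24]


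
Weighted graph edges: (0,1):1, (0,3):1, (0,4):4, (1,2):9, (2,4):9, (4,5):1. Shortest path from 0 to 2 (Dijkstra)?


Dijkstra from 0:
Distances: {0: 0, 1: 1, 2: 10, 3: 1, 4: 4, 5: 5}
Shortest distance to 2 = 10, path = [0, 1, 2]


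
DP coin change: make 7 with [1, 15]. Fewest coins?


dp[0]=0; dp[i]=1+min(dp[i-c] for c in coins)
...dp[2]=2, dp[3]=3, dp[4]=4, dp[5]=5, dp[6]=6, dp[7]=7
Minimum coins for 7 = 7


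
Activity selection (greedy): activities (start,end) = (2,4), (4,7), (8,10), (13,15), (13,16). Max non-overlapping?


Greedy: pick earliest-ending, then skip overlaps.
Selected (4 activities): [(2, 4), (4, 7), (8, 10), (13, 15)]


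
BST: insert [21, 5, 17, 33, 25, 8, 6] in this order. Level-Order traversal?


Root = 21; build tree by BST insertion.
Level-Order traversal: [21, 5, 33, 17, 25, 8, 6]


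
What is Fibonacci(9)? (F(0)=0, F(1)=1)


F(n)=F(n-1)+F(n-2)
...F(7)=13, F(8)=21, F(9)=34


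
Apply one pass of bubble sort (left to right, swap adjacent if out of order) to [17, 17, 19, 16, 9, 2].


After one pass: [17, 17, 16, 9, 2, 19]


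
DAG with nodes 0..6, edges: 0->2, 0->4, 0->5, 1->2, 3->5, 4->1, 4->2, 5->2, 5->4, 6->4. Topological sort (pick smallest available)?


Kahn's algorithm, process smallest node first
Order: [0, 3, 5, 6, 4, 1, 2]


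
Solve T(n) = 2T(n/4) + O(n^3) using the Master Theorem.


a=2, b=4, c=3. log_4(2)=0.5 < c=3. Case 3: O(n^c) = O(n^3)
Complexity: O(n^3)


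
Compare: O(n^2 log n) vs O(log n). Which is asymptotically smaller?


logarithmic grows slower than n^2 log n
O(log n) is asymptotically smaller; O(n^2 log n) grows faster


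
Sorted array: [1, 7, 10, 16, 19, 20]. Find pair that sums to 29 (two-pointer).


Two pointers: lo=0, hi=5
Found pair: (10, 19) summing to 29


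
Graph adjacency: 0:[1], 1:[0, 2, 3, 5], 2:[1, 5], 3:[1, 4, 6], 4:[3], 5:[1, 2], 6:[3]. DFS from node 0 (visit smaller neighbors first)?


DFS stack-based: start with [0]
Visit order: [0, 1, 2, 5, 3, 4, 6]


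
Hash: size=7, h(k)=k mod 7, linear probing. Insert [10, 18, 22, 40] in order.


Insertions: 10->slot 3; 18->slot 4; 22->slot 1; 40->slot 5
Table: [None, 22, None, 10, 18, 40, None]


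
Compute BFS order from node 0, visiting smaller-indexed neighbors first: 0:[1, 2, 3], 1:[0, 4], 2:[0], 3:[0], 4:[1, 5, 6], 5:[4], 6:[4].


BFS queue: start with [0]
Visit order: [0, 1, 2, 3, 4, 5, 6]


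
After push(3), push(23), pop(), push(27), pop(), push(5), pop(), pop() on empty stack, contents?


push(3) -> [3]
push(23) -> [3, 23]
pop() returns 23 -> [3]
push(27) -> [3, 27]
pop() returns 27 -> [3]
push(5) -> [3, 5]
pop() returns 5 -> [3]
pop() returns 3 -> []
Final stack (bottom to top): []


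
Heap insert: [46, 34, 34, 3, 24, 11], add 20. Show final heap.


Append 20: [46, 34, 34, 3, 24, 11, 20]
Bubble up: no swaps needed
Result: [46, 34, 34, 3, 24, 11, 20]


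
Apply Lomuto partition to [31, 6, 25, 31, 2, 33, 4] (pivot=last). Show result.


Elements <= 4 go left of pivot.
Result: [2, 4, 25, 31, 31, 33, 6], pivot at index 1


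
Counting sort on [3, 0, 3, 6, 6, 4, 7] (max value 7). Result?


Count array: [1, 0, 0, 2, 1, 0, 2, 1]
Reconstruct: [0, 3, 3, 4, 6, 6, 7]


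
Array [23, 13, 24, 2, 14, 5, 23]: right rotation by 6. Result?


Right rotate by 6: [13, 24, 2, 14, 5, 23, 23]


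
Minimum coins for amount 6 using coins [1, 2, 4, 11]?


dp[0]=0; dp[i]=1+min(dp[i-c] for c in coins)
...dp[1]=1, dp[2]=1, dp[3]=2, dp[4]=1, dp[5]=2, dp[6]=2
Minimum coins for 6 = 2


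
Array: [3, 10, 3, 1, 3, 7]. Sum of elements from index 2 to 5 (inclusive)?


Prefix sums: [0, 3, 13, 16, 17, 20, 27]
Sum[2..5] = prefix[6] - prefix[2] = 27 - 13 = 14


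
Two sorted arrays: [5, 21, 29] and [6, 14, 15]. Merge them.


Compare heads, take smaller each step.
Merged: [5, 6, 14, 15, 21, 29]


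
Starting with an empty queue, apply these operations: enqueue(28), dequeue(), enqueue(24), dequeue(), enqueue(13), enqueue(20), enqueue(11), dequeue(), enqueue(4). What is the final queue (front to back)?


enqueue(28) -> [28]
dequeue() returns 28 -> []
enqueue(24) -> [24]
dequeue() returns 24 -> []
enqueue(13) -> [13]
enqueue(20) -> [13, 20]
enqueue(11) -> [13, 20, 11]
dequeue() returns 13 -> [20, 11]
enqueue(4) -> [20, 11, 4]
Final queue (front to back): [20, 11, 4]


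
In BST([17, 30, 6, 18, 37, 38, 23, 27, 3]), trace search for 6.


BST root = 17
Search for 6: compare at each node
Path: [17, 6]


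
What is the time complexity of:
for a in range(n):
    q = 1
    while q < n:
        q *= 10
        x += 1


Per nesting level: O(n) * O(log n) = O(n log n)
Complexity: O(n log n)


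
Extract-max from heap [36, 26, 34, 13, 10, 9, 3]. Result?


Max = 36
Replace root with last, heapify down
Resulting heap: [34, 26, 9, 13, 10, 3]


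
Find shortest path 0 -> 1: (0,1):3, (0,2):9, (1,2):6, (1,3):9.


Dijkstra from 0:
Distances: {0: 0, 1: 3, 2: 9, 3: 12}
Shortest distance to 1 = 3, path = [0, 1]


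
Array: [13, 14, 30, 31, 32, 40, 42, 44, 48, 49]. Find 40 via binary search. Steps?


Search for 40:
[0,9] mid=4 arr[4]=32
[5,9] mid=7 arr[7]=44
[5,6] mid=5 arr[5]=40
Total: 3 comparisons


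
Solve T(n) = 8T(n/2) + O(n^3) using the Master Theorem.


a=8, b=2, c=3. log_2(8)=3 = c=3. Case 2: O(n^c log n) = O(n^3 log n)
Complexity: O(n^3 log n)


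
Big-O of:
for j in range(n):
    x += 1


Per nesting level: O(n) = O(n)
Complexity: O(n)


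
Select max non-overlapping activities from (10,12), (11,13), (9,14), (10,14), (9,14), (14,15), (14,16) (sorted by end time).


Greedy: pick earliest-ending, then skip overlaps.
Selected (2 activities): [(10, 12), (14, 15)]


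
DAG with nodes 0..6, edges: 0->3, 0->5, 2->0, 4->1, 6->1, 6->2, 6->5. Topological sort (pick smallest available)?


Kahn's algorithm, process smallest node first
Order: [4, 6, 1, 2, 0, 3, 5]


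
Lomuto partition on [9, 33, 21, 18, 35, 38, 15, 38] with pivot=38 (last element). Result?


Elements <= 38 go left of pivot.
Result: [9, 33, 21, 18, 35, 38, 15, 38], pivot at index 7


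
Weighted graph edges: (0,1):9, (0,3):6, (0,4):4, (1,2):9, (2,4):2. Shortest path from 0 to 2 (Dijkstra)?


Dijkstra from 0:
Distances: {0: 0, 1: 9, 2: 6, 3: 6, 4: 4}
Shortest distance to 2 = 6, path = [0, 4, 2]


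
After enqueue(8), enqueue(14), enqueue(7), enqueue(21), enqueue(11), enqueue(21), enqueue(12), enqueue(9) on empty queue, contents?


enqueue(8) -> [8]
enqueue(14) -> [8, 14]
enqueue(7) -> [8, 14, 7]
enqueue(21) -> [8, 14, 7, 21]
enqueue(11) -> [8, 14, 7, 21, 11]
enqueue(21) -> [8, 14, 7, 21, 11, 21]
enqueue(12) -> [8, 14, 7, 21, 11, 21, 12]
enqueue(9) -> [8, 14, 7, 21, 11, 21, 12, 9]
Final queue (front to back): [8, 14, 7, 21, 11, 21, 12, 9]


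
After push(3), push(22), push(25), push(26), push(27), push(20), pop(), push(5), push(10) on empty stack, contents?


push(3) -> [3]
push(22) -> [3, 22]
push(25) -> [3, 22, 25]
push(26) -> [3, 22, 25, 26]
push(27) -> [3, 22, 25, 26, 27]
push(20) -> [3, 22, 25, 26, 27, 20]
pop() returns 20 -> [3, 22, 25, 26, 27]
push(5) -> [3, 22, 25, 26, 27, 5]
push(10) -> [3, 22, 25, 26, 27, 5, 10]
Final stack (bottom to top): [3, 22, 25, 26, 27, 5, 10]


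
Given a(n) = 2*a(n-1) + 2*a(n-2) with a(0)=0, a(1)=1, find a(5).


Build bottom-up:
...a(3)=6, a(4)=16, a(5)=2*16+2*6=44


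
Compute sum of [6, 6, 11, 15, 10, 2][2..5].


Prefix sums: [0, 6, 12, 23, 38, 48, 50]
Sum[2..5] = prefix[6] - prefix[2] = 50 - 12 = 38


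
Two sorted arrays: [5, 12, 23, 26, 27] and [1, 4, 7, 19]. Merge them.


Compare heads, take smaller each step.
Merged: [1, 4, 5, 7, 12, 19, 23, 26, 27]


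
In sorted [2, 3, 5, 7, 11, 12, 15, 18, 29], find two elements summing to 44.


Two pointers: lo=0, hi=8
Found pair: (15, 29) summing to 44


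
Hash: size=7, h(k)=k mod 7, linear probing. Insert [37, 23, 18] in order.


Insertions: 37->slot 2; 23->slot 3; 18->slot 4
Table: [None, None, 37, 23, 18, None, None]


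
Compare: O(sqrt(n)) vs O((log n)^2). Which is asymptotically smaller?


polylogarithmic grows slower than sublinear
O((log n)^2) is asymptotically smaller; O(sqrt(n)) grows faster


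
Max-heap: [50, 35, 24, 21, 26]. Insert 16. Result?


Append 16: [50, 35, 24, 21, 26, 16]
Bubble up: no swaps needed
Result: [50, 35, 24, 21, 26, 16]


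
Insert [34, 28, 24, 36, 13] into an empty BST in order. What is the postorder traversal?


Root = 34; build tree by BST insertion.
Postorder traversal: [13, 24, 28, 36, 34]


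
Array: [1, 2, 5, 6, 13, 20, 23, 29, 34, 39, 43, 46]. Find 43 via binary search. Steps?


Search for 43:
[0,11] mid=5 arr[5]=20
[6,11] mid=8 arr[8]=34
[9,11] mid=10 arr[10]=43
Total: 3 comparisons


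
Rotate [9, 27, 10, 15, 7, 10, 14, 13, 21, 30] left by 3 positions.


Left rotate by 3: [15, 7, 10, 14, 13, 21, 30, 9, 27, 10]


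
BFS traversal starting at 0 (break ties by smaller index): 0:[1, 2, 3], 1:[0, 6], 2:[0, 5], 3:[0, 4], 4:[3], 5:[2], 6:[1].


BFS queue: start with [0]
Visit order: [0, 1, 2, 3, 6, 5, 4]


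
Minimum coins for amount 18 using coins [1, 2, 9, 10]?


dp[0]=0; dp[i]=1+min(dp[i-c] for c in coins)
...dp[13]=3, dp[14]=3, dp[15]=4, dp[16]=4, dp[17]=5, dp[18]=2
Minimum coins for 18 = 2


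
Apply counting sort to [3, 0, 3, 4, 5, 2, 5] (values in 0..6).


Count array: [1, 0, 1, 2, 1, 2, 0]
Reconstruct: [0, 2, 3, 3, 4, 5, 5]


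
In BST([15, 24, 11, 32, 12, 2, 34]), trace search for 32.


BST root = 15
Search for 32: compare at each node
Path: [15, 24, 32]


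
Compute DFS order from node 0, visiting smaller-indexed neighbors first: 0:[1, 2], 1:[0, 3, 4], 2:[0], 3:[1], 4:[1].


DFS stack-based: start with [0]
Visit order: [0, 1, 3, 4, 2]


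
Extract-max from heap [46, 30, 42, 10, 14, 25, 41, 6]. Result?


Max = 46
Replace root with last, heapify down
Resulting heap: [42, 30, 41, 10, 14, 25, 6]


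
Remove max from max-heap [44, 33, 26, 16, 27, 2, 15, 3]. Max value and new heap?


Max = 44
Replace root with last, heapify down
Resulting heap: [33, 27, 26, 16, 3, 2, 15]


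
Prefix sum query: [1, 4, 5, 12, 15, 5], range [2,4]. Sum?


Prefix sums: [0, 1, 5, 10, 22, 37, 42]
Sum[2..4] = prefix[5] - prefix[2] = 37 - 5 = 32


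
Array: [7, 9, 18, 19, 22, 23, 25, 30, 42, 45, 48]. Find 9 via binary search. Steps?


Search for 9:
[0,10] mid=5 arr[5]=23
[0,4] mid=2 arr[2]=18
[0,1] mid=0 arr[0]=7
[1,1] mid=1 arr[1]=9
Total: 4 comparisons


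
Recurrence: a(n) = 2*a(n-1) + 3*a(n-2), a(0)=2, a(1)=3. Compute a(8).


Build bottom-up:
...a(6)=912, a(7)=2733, a(8)=2*2733+3*912=8202


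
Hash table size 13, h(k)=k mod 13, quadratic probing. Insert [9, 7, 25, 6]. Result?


Insertions: 9->slot 9; 7->slot 7; 25->slot 12; 6->slot 6
Table: [None, None, None, None, None, None, 6, 7, None, 9, None, None, 25]


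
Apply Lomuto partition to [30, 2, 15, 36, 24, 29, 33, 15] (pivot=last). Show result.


Elements <= 15 go left of pivot.
Result: [2, 15, 15, 36, 24, 29, 33, 30], pivot at index 2


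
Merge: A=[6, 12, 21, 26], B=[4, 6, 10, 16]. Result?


Compare heads, take smaller each step.
Merged: [4, 6, 6, 10, 12, 16, 21, 26]


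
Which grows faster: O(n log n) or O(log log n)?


double-logarithmic grows slower than linearithmic
O(log log n) is asymptotically smaller; O(n log n) grows faster


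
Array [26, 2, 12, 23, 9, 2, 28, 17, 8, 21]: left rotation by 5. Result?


Left rotate by 5: [2, 28, 17, 8, 21, 26, 2, 12, 23, 9]


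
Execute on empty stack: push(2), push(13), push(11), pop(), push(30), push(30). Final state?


push(2) -> [2]
push(13) -> [2, 13]
push(11) -> [2, 13, 11]
pop() returns 11 -> [2, 13]
push(30) -> [2, 13, 30]
push(30) -> [2, 13, 30, 30]
Final stack (bottom to top): [2, 13, 30, 30]


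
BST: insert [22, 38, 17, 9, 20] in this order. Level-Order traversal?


Root = 22; build tree by BST insertion.
Level-Order traversal: [22, 17, 38, 9, 20]


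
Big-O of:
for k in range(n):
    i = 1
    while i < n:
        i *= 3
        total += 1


Per nesting level: O(n) * O(log n) = O(n log n)
Complexity: O(n log n)


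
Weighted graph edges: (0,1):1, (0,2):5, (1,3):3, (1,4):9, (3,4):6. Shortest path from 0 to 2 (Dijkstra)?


Dijkstra from 0:
Distances: {0: 0, 1: 1, 2: 5, 3: 4, 4: 10}
Shortest distance to 2 = 5, path = [0, 2]


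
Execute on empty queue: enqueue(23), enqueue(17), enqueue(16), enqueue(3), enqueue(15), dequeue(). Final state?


enqueue(23) -> [23]
enqueue(17) -> [23, 17]
enqueue(16) -> [23, 17, 16]
enqueue(3) -> [23, 17, 16, 3]
enqueue(15) -> [23, 17, 16, 3, 15]
dequeue() returns 23 -> [17, 16, 3, 15]
Final queue (front to back): [17, 16, 3, 15]


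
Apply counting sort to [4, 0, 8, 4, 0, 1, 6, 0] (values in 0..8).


Count array: [3, 1, 0, 0, 2, 0, 1, 0, 1]
Reconstruct: [0, 0, 0, 1, 4, 4, 6, 8]


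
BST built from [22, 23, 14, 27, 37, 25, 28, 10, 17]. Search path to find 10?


BST root = 22
Search for 10: compare at each node
Path: [22, 14, 10]


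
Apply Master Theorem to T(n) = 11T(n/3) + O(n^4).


a=11, b=3, c=4. log_3(11)=2.183 < c=4. Case 3: O(n^c) = O(n^4)
Complexity: O(n^4)


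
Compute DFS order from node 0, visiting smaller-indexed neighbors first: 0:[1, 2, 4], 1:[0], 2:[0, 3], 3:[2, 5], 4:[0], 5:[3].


DFS stack-based: start with [0]
Visit order: [0, 1, 2, 3, 5, 4]


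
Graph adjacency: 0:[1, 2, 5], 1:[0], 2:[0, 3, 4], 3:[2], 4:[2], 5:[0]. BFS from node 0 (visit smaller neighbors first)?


BFS queue: start with [0]
Visit order: [0, 1, 2, 5, 3, 4]


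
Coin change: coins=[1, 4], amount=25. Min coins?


dp[0]=0; dp[i]=1+min(dp[i-c] for c in coins)
...dp[20]=5, dp[21]=6, dp[22]=7, dp[23]=8, dp[24]=6, dp[25]=7
Minimum coins for 25 = 7


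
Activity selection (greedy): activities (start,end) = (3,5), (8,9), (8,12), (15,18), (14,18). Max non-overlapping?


Greedy: pick earliest-ending, then skip overlaps.
Selected (3 activities): [(3, 5), (8, 9), (15, 18)]


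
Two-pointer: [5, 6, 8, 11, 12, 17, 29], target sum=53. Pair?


Two pointers: lo=0, hi=6
No pair sums to 53


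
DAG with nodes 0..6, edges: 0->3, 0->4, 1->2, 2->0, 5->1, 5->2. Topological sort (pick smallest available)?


Kahn's algorithm, process smallest node first
Order: [5, 1, 2, 0, 3, 4, 6]


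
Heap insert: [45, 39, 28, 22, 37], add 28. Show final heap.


Append 28: [45, 39, 28, 22, 37, 28]
Bubble up: no swaps needed
Result: [45, 39, 28, 22, 37, 28]


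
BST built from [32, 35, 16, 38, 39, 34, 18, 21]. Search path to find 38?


BST root = 32
Search for 38: compare at each node
Path: [32, 35, 38]


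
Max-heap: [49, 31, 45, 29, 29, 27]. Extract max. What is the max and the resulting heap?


Max = 49
Replace root with last, heapify down
Resulting heap: [45, 31, 27, 29, 29]


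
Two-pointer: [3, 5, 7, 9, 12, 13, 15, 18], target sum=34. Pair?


Two pointers: lo=0, hi=7
No pair sums to 34


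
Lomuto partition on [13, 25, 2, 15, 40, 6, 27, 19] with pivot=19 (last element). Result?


Elements <= 19 go left of pivot.
Result: [13, 2, 15, 6, 19, 25, 27, 40], pivot at index 4


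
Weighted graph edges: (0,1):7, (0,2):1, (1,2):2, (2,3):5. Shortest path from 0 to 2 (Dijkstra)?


Dijkstra from 0:
Distances: {0: 0, 1: 3, 2: 1, 3: 6}
Shortest distance to 2 = 1, path = [0, 2]


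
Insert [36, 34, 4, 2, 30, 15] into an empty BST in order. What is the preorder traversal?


Root = 36; build tree by BST insertion.
Preorder traversal: [36, 34, 4, 2, 30, 15]


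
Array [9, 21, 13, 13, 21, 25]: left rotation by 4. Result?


Left rotate by 4: [21, 25, 9, 21, 13, 13]


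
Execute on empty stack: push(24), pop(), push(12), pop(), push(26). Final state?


push(24) -> [24]
pop() returns 24 -> []
push(12) -> [12]
pop() returns 12 -> []
push(26) -> [26]
Final stack (bottom to top): [26]


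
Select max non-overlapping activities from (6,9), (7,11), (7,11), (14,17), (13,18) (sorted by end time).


Greedy: pick earliest-ending, then skip overlaps.
Selected (2 activities): [(6, 9), (14, 17)]


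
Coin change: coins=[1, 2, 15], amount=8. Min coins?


dp[0]=0; dp[i]=1+min(dp[i-c] for c in coins)
...dp[3]=2, dp[4]=2, dp[5]=3, dp[6]=3, dp[7]=4, dp[8]=4
Minimum coins for 8 = 4


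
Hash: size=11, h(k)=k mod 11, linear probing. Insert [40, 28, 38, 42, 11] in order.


Insertions: 40->slot 7; 28->slot 6; 38->slot 5; 42->slot 9; 11->slot 0
Table: [11, None, None, None, None, 38, 28, 40, None, 42, None]


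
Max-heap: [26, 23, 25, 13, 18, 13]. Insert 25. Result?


Append 25: [26, 23, 25, 13, 18, 13, 25]
Bubble up: no swaps needed
Result: [26, 23, 25, 13, 18, 13, 25]


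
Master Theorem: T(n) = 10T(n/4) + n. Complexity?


a=10, b=4, c=1. log_4(10)=1.661 > c=1. Case 1: O(n^log_b(a)) = O(n^1.661)
Complexity: O(n^1.661)


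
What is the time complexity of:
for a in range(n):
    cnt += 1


Per nesting level: O(n) = O(n)
Complexity: O(n)


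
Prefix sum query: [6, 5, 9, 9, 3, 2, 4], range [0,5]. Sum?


Prefix sums: [0, 6, 11, 20, 29, 32, 34, 38]
Sum[0..5] = prefix[6] - prefix[0] = 34 - 0 = 34


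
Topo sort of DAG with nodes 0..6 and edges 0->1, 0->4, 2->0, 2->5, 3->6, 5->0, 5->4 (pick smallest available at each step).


Kahn's algorithm, process smallest node first
Order: [2, 3, 5, 0, 1, 4, 6]


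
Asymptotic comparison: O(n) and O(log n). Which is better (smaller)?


logarithmic grows slower than linear
O(log n) is asymptotically smaller; O(n) grows faster


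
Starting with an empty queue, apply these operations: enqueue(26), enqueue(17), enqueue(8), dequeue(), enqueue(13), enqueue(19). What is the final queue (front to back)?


enqueue(26) -> [26]
enqueue(17) -> [26, 17]
enqueue(8) -> [26, 17, 8]
dequeue() returns 26 -> [17, 8]
enqueue(13) -> [17, 8, 13]
enqueue(19) -> [17, 8, 13, 19]
Final queue (front to back): [17, 8, 13, 19]


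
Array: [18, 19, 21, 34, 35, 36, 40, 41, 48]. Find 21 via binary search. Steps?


Search for 21:
[0,8] mid=4 arr[4]=35
[0,3] mid=1 arr[1]=19
[2,3] mid=2 arr[2]=21
Total: 3 comparisons


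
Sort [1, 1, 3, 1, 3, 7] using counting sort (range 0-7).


Count array: [0, 3, 0, 2, 0, 0, 0, 1]
Reconstruct: [1, 1, 1, 3, 3, 7]


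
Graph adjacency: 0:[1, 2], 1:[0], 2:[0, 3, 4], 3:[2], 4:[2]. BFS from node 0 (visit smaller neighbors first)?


BFS queue: start with [0]
Visit order: [0, 1, 2, 3, 4]


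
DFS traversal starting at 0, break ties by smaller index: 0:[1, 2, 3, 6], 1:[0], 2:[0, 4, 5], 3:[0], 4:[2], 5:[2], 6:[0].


DFS stack-based: start with [0]
Visit order: [0, 1, 2, 4, 5, 3, 6]


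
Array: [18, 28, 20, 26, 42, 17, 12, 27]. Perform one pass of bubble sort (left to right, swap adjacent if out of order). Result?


After one pass: [18, 20, 26, 28, 17, 12, 27, 42]


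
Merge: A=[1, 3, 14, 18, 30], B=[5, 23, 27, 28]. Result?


Compare heads, take smaller each step.
Merged: [1, 3, 5, 14, 18, 23, 27, 28, 30]


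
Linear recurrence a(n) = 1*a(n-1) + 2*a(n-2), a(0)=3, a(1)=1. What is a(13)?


Build bottom-up:
...a(11)=2729, a(12)=5463, a(13)=1*5463+2*2729=10921


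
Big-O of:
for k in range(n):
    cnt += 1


Per nesting level: O(n) = O(n)
Complexity: O(n)


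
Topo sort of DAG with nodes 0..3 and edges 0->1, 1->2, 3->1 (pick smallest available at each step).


Kahn's algorithm, process smallest node first
Order: [0, 3, 1, 2]


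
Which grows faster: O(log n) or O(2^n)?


logarithmic grows slower than exponential
O(log n) is asymptotically smaller; O(2^n) grows faster


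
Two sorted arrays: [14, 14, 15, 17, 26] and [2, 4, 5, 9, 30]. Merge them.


Compare heads, take smaller each step.
Merged: [2, 4, 5, 9, 14, 14, 15, 17, 26, 30]


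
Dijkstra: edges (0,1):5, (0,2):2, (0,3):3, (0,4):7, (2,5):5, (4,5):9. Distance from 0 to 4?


Dijkstra from 0:
Distances: {0: 0, 1: 5, 2: 2, 3: 3, 4: 7, 5: 7}
Shortest distance to 4 = 7, path = [0, 4]


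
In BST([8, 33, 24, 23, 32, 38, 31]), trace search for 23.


BST root = 8
Search for 23: compare at each node
Path: [8, 33, 24, 23]


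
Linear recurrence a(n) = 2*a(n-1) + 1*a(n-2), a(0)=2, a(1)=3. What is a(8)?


Build bottom-up:
...a(6)=268, a(7)=647, a(8)=2*647+1*268=1562


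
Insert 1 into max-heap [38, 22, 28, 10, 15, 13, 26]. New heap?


Append 1: [38, 22, 28, 10, 15, 13, 26, 1]
Bubble up: no swaps needed
Result: [38, 22, 28, 10, 15, 13, 26, 1]


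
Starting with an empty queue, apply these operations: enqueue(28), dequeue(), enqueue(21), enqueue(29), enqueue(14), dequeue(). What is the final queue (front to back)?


enqueue(28) -> [28]
dequeue() returns 28 -> []
enqueue(21) -> [21]
enqueue(29) -> [21, 29]
enqueue(14) -> [21, 29, 14]
dequeue() returns 21 -> [29, 14]
Final queue (front to back): [29, 14]


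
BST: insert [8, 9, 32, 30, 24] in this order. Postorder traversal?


Root = 8; build tree by BST insertion.
Postorder traversal: [24, 30, 32, 9, 8]


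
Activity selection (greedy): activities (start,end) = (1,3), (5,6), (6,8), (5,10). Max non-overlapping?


Greedy: pick earliest-ending, then skip overlaps.
Selected (3 activities): [(1, 3), (5, 6), (6, 8)]


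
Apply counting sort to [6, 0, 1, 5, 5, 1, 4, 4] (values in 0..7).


Count array: [1, 2, 0, 0, 2, 2, 1, 0]
Reconstruct: [0, 1, 1, 4, 4, 5, 5, 6]


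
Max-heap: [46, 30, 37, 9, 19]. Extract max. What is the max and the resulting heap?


Max = 46
Replace root with last, heapify down
Resulting heap: [37, 30, 19, 9]


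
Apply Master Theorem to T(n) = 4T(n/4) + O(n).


a=4, b=4, c=1. log_4(4)=1 = c=1. Case 2: O(n^c log n) = O(n log n)
Complexity: O(n log n)


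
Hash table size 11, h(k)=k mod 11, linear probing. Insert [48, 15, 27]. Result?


Insertions: 48->slot 4; 15->slot 5; 27->slot 6
Table: [None, None, None, None, 48, 15, 27, None, None, None, None]


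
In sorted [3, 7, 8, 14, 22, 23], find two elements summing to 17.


Two pointers: lo=0, hi=5
Found pair: (3, 14) summing to 17


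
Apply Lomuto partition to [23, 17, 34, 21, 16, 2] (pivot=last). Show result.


Elements <= 2 go left of pivot.
Result: [2, 17, 34, 21, 16, 23], pivot at index 0


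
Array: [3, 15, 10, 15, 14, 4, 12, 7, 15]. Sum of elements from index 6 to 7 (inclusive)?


Prefix sums: [0, 3, 18, 28, 43, 57, 61, 73, 80, 95]
Sum[6..7] = prefix[8] - prefix[6] = 80 - 61 = 19


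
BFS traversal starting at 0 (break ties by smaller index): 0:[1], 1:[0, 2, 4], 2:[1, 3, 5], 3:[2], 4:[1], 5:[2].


BFS queue: start with [0]
Visit order: [0, 1, 2, 4, 3, 5]


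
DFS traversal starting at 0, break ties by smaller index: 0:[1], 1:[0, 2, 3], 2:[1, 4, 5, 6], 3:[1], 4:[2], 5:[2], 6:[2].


DFS stack-based: start with [0]
Visit order: [0, 1, 2, 4, 5, 6, 3]


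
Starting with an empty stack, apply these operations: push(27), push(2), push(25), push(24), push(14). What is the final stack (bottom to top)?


push(27) -> [27]
push(2) -> [27, 2]
push(25) -> [27, 2, 25]
push(24) -> [27, 2, 25, 24]
push(14) -> [27, 2, 25, 24, 14]
Final stack (bottom to top): [27, 2, 25, 24, 14]


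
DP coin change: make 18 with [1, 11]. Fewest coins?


dp[0]=0; dp[i]=1+min(dp[i-c] for c in coins)
...dp[13]=3, dp[14]=4, dp[15]=5, dp[16]=6, dp[17]=7, dp[18]=8
Minimum coins for 18 = 8


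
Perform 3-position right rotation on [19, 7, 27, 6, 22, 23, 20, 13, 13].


Right rotate by 3: [20, 13, 13, 19, 7, 27, 6, 22, 23]


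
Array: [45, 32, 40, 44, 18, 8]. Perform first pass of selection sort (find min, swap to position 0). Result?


After one pass: [8, 32, 40, 44, 18, 45]


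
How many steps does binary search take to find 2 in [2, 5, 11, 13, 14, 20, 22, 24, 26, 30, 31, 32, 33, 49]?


Search for 2:
[0,13] mid=6 arr[6]=22
[0,5] mid=2 arr[2]=11
[0,1] mid=0 arr[0]=2
Total: 3 comparisons


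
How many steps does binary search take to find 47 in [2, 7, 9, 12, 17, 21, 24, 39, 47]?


Search for 47:
[0,8] mid=4 arr[4]=17
[5,8] mid=6 arr[6]=24
[7,8] mid=7 arr[7]=39
[8,8] mid=8 arr[8]=47
Total: 4 comparisons


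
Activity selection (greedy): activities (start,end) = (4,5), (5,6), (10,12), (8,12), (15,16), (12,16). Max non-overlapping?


Greedy: pick earliest-ending, then skip overlaps.
Selected (4 activities): [(4, 5), (5, 6), (10, 12), (15, 16)]
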